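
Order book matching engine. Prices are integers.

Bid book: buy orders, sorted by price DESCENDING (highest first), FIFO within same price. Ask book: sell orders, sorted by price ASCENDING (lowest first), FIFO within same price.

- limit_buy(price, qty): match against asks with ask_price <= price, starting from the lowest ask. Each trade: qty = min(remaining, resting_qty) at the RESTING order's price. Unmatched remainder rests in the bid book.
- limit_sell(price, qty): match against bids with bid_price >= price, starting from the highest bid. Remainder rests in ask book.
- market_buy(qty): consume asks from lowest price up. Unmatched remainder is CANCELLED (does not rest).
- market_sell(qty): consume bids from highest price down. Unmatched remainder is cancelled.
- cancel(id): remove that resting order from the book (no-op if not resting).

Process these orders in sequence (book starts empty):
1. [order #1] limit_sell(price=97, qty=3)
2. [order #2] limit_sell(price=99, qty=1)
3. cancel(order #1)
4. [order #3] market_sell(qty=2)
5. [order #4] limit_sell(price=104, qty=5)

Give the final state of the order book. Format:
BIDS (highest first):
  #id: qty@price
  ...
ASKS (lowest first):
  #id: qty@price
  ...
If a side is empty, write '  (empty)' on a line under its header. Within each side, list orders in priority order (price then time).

After op 1 [order #1] limit_sell(price=97, qty=3): fills=none; bids=[-] asks=[#1:3@97]
After op 2 [order #2] limit_sell(price=99, qty=1): fills=none; bids=[-] asks=[#1:3@97 #2:1@99]
After op 3 cancel(order #1): fills=none; bids=[-] asks=[#2:1@99]
After op 4 [order #3] market_sell(qty=2): fills=none; bids=[-] asks=[#2:1@99]
After op 5 [order #4] limit_sell(price=104, qty=5): fills=none; bids=[-] asks=[#2:1@99 #4:5@104]

Answer: BIDS (highest first):
  (empty)
ASKS (lowest first):
  #2: 1@99
  #4: 5@104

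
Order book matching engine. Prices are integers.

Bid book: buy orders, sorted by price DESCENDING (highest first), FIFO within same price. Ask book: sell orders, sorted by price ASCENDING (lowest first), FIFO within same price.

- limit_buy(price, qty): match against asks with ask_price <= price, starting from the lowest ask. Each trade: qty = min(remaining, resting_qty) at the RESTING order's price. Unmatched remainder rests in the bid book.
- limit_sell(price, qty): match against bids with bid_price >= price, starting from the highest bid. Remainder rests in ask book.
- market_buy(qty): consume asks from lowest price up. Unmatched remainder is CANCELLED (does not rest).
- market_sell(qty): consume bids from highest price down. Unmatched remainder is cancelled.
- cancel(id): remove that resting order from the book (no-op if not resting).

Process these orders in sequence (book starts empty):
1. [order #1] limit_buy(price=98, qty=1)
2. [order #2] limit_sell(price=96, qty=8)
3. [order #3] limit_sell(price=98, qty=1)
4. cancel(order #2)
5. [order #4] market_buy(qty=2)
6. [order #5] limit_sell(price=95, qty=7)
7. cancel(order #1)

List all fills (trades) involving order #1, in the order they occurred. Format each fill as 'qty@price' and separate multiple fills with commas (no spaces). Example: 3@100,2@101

Answer: 1@98

Derivation:
After op 1 [order #1] limit_buy(price=98, qty=1): fills=none; bids=[#1:1@98] asks=[-]
After op 2 [order #2] limit_sell(price=96, qty=8): fills=#1x#2:1@98; bids=[-] asks=[#2:7@96]
After op 3 [order #3] limit_sell(price=98, qty=1): fills=none; bids=[-] asks=[#2:7@96 #3:1@98]
After op 4 cancel(order #2): fills=none; bids=[-] asks=[#3:1@98]
After op 5 [order #4] market_buy(qty=2): fills=#4x#3:1@98; bids=[-] asks=[-]
After op 6 [order #5] limit_sell(price=95, qty=7): fills=none; bids=[-] asks=[#5:7@95]
After op 7 cancel(order #1): fills=none; bids=[-] asks=[#5:7@95]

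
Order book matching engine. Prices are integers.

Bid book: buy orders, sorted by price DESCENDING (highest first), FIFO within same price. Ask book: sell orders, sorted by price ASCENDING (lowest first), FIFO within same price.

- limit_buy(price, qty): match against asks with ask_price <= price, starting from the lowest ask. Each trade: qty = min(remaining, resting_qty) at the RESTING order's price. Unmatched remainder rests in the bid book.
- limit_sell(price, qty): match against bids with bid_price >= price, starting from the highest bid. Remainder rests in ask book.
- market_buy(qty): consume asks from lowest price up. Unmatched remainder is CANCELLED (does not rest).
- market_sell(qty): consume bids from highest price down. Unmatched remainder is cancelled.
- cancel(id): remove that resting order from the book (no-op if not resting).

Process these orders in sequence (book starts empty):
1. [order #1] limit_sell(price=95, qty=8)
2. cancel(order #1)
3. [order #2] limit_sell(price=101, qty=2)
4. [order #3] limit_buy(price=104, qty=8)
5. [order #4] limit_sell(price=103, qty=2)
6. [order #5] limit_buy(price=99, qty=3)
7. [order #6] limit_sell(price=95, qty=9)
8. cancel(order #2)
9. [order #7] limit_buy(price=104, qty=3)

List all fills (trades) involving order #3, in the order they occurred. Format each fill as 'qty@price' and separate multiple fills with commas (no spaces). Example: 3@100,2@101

Answer: 2@101,2@104,4@104

Derivation:
After op 1 [order #1] limit_sell(price=95, qty=8): fills=none; bids=[-] asks=[#1:8@95]
After op 2 cancel(order #1): fills=none; bids=[-] asks=[-]
After op 3 [order #2] limit_sell(price=101, qty=2): fills=none; bids=[-] asks=[#2:2@101]
After op 4 [order #3] limit_buy(price=104, qty=8): fills=#3x#2:2@101; bids=[#3:6@104] asks=[-]
After op 5 [order #4] limit_sell(price=103, qty=2): fills=#3x#4:2@104; bids=[#3:4@104] asks=[-]
After op 6 [order #5] limit_buy(price=99, qty=3): fills=none; bids=[#3:4@104 #5:3@99] asks=[-]
After op 7 [order #6] limit_sell(price=95, qty=9): fills=#3x#6:4@104 #5x#6:3@99; bids=[-] asks=[#6:2@95]
After op 8 cancel(order #2): fills=none; bids=[-] asks=[#6:2@95]
After op 9 [order #7] limit_buy(price=104, qty=3): fills=#7x#6:2@95; bids=[#7:1@104] asks=[-]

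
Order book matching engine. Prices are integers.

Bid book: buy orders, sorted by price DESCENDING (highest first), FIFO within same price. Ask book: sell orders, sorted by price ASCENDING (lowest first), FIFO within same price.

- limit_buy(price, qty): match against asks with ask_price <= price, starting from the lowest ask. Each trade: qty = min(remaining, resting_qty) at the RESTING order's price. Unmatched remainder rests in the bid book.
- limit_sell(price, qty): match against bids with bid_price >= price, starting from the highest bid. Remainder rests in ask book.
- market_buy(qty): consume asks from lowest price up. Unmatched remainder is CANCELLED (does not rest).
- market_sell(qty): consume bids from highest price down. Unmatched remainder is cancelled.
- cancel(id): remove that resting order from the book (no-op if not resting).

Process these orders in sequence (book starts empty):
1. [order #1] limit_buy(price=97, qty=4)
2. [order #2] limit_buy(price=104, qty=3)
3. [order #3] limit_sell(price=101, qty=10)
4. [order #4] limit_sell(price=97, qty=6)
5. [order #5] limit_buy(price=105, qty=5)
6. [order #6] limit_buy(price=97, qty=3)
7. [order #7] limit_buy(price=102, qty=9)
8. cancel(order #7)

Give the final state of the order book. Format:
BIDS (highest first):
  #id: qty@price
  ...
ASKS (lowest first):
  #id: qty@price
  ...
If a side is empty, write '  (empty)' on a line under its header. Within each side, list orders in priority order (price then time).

Answer: BIDS (highest first):
  #6: 3@97
ASKS (lowest first):
  (empty)

Derivation:
After op 1 [order #1] limit_buy(price=97, qty=4): fills=none; bids=[#1:4@97] asks=[-]
After op 2 [order #2] limit_buy(price=104, qty=3): fills=none; bids=[#2:3@104 #1:4@97] asks=[-]
After op 3 [order #3] limit_sell(price=101, qty=10): fills=#2x#3:3@104; bids=[#1:4@97] asks=[#3:7@101]
After op 4 [order #4] limit_sell(price=97, qty=6): fills=#1x#4:4@97; bids=[-] asks=[#4:2@97 #3:7@101]
After op 5 [order #5] limit_buy(price=105, qty=5): fills=#5x#4:2@97 #5x#3:3@101; bids=[-] asks=[#3:4@101]
After op 6 [order #6] limit_buy(price=97, qty=3): fills=none; bids=[#6:3@97] asks=[#3:4@101]
After op 7 [order #7] limit_buy(price=102, qty=9): fills=#7x#3:4@101; bids=[#7:5@102 #6:3@97] asks=[-]
After op 8 cancel(order #7): fills=none; bids=[#6:3@97] asks=[-]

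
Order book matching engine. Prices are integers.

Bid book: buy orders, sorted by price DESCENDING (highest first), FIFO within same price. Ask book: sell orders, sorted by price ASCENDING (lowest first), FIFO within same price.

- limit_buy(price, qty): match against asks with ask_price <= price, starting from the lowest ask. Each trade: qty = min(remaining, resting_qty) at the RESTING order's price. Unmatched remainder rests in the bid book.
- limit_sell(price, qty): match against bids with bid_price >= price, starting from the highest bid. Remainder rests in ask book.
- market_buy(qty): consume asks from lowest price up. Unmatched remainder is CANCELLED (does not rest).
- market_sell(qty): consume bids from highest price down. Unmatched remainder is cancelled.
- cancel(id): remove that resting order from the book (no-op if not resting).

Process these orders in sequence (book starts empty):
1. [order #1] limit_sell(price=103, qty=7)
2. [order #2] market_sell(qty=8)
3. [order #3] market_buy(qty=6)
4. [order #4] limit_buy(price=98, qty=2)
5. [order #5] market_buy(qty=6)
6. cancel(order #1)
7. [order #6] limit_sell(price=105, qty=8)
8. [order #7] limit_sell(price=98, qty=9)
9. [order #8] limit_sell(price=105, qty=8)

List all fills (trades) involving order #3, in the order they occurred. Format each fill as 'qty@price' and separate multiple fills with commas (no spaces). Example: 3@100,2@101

After op 1 [order #1] limit_sell(price=103, qty=7): fills=none; bids=[-] asks=[#1:7@103]
After op 2 [order #2] market_sell(qty=8): fills=none; bids=[-] asks=[#1:7@103]
After op 3 [order #3] market_buy(qty=6): fills=#3x#1:6@103; bids=[-] asks=[#1:1@103]
After op 4 [order #4] limit_buy(price=98, qty=2): fills=none; bids=[#4:2@98] asks=[#1:1@103]
After op 5 [order #5] market_buy(qty=6): fills=#5x#1:1@103; bids=[#4:2@98] asks=[-]
After op 6 cancel(order #1): fills=none; bids=[#4:2@98] asks=[-]
After op 7 [order #6] limit_sell(price=105, qty=8): fills=none; bids=[#4:2@98] asks=[#6:8@105]
After op 8 [order #7] limit_sell(price=98, qty=9): fills=#4x#7:2@98; bids=[-] asks=[#7:7@98 #6:8@105]
After op 9 [order #8] limit_sell(price=105, qty=8): fills=none; bids=[-] asks=[#7:7@98 #6:8@105 #8:8@105]

Answer: 6@103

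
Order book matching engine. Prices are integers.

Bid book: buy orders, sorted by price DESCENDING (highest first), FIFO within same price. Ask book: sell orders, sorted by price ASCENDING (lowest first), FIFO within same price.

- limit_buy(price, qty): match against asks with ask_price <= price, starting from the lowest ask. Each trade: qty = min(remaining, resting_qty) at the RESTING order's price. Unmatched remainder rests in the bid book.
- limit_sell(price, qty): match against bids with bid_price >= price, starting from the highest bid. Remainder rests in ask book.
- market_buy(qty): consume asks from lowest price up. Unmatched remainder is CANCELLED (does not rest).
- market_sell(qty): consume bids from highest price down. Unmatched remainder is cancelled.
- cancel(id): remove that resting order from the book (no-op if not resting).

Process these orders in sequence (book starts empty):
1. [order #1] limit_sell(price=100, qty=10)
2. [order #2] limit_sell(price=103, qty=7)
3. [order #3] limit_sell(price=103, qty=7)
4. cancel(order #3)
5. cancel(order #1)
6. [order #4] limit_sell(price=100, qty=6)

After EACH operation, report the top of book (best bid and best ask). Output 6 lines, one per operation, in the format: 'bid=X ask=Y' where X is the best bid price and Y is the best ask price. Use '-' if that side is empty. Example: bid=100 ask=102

Answer: bid=- ask=100
bid=- ask=100
bid=- ask=100
bid=- ask=100
bid=- ask=103
bid=- ask=100

Derivation:
After op 1 [order #1] limit_sell(price=100, qty=10): fills=none; bids=[-] asks=[#1:10@100]
After op 2 [order #2] limit_sell(price=103, qty=7): fills=none; bids=[-] asks=[#1:10@100 #2:7@103]
After op 3 [order #3] limit_sell(price=103, qty=7): fills=none; bids=[-] asks=[#1:10@100 #2:7@103 #3:7@103]
After op 4 cancel(order #3): fills=none; bids=[-] asks=[#1:10@100 #2:7@103]
After op 5 cancel(order #1): fills=none; bids=[-] asks=[#2:7@103]
After op 6 [order #4] limit_sell(price=100, qty=6): fills=none; bids=[-] asks=[#4:6@100 #2:7@103]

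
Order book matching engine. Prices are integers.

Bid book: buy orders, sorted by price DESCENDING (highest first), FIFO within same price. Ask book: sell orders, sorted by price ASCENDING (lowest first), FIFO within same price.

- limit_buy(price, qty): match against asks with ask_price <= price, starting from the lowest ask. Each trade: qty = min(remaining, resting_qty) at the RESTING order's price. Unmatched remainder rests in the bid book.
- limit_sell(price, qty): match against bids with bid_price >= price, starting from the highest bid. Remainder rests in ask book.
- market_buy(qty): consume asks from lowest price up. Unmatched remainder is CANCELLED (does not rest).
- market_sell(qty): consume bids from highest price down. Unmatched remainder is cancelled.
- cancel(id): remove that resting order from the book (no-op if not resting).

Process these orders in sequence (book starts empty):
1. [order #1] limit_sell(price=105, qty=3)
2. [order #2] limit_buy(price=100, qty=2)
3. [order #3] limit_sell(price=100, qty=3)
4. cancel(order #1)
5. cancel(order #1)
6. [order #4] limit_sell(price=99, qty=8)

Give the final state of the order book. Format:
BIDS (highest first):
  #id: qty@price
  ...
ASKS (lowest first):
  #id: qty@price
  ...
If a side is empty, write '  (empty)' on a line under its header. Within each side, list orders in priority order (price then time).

After op 1 [order #1] limit_sell(price=105, qty=3): fills=none; bids=[-] asks=[#1:3@105]
After op 2 [order #2] limit_buy(price=100, qty=2): fills=none; bids=[#2:2@100] asks=[#1:3@105]
After op 3 [order #3] limit_sell(price=100, qty=3): fills=#2x#3:2@100; bids=[-] asks=[#3:1@100 #1:3@105]
After op 4 cancel(order #1): fills=none; bids=[-] asks=[#3:1@100]
After op 5 cancel(order #1): fills=none; bids=[-] asks=[#3:1@100]
After op 6 [order #4] limit_sell(price=99, qty=8): fills=none; bids=[-] asks=[#4:8@99 #3:1@100]

Answer: BIDS (highest first):
  (empty)
ASKS (lowest first):
  #4: 8@99
  #3: 1@100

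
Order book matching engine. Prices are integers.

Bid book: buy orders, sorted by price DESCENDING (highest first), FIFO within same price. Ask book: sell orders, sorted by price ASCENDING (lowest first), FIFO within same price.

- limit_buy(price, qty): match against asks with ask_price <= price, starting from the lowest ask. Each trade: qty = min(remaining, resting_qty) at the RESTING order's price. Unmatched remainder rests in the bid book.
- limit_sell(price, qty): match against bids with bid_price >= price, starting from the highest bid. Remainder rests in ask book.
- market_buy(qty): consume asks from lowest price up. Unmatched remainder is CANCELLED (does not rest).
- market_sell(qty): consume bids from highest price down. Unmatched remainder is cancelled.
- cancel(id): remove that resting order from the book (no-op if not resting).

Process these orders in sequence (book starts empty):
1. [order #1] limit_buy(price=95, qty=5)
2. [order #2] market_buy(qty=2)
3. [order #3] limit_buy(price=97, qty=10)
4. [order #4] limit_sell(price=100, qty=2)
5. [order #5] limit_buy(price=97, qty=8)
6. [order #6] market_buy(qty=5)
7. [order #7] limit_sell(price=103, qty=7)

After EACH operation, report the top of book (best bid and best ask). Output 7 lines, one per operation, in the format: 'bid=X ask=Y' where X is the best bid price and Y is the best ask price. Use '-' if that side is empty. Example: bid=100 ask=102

Answer: bid=95 ask=-
bid=95 ask=-
bid=97 ask=-
bid=97 ask=100
bid=97 ask=100
bid=97 ask=-
bid=97 ask=103

Derivation:
After op 1 [order #1] limit_buy(price=95, qty=5): fills=none; bids=[#1:5@95] asks=[-]
After op 2 [order #2] market_buy(qty=2): fills=none; bids=[#1:5@95] asks=[-]
After op 3 [order #3] limit_buy(price=97, qty=10): fills=none; bids=[#3:10@97 #1:5@95] asks=[-]
After op 4 [order #4] limit_sell(price=100, qty=2): fills=none; bids=[#3:10@97 #1:5@95] asks=[#4:2@100]
After op 5 [order #5] limit_buy(price=97, qty=8): fills=none; bids=[#3:10@97 #5:8@97 #1:5@95] asks=[#4:2@100]
After op 6 [order #6] market_buy(qty=5): fills=#6x#4:2@100; bids=[#3:10@97 #5:8@97 #1:5@95] asks=[-]
After op 7 [order #7] limit_sell(price=103, qty=7): fills=none; bids=[#3:10@97 #5:8@97 #1:5@95] asks=[#7:7@103]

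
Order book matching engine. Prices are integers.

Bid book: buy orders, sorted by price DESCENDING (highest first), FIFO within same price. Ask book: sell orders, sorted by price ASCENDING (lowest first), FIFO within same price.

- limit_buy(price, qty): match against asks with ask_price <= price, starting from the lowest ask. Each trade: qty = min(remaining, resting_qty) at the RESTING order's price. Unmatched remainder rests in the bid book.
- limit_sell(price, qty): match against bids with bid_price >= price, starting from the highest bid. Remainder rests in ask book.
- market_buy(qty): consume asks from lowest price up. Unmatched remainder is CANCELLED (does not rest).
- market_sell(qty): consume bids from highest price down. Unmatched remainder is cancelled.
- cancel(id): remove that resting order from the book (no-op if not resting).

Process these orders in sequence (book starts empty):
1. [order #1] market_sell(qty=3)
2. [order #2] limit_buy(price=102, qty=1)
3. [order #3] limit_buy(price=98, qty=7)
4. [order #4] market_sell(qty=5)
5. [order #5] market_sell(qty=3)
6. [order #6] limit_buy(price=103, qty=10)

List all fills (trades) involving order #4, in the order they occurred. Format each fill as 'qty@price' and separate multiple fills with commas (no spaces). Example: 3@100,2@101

After op 1 [order #1] market_sell(qty=3): fills=none; bids=[-] asks=[-]
After op 2 [order #2] limit_buy(price=102, qty=1): fills=none; bids=[#2:1@102] asks=[-]
After op 3 [order #3] limit_buy(price=98, qty=7): fills=none; bids=[#2:1@102 #3:7@98] asks=[-]
After op 4 [order #4] market_sell(qty=5): fills=#2x#4:1@102 #3x#4:4@98; bids=[#3:3@98] asks=[-]
After op 5 [order #5] market_sell(qty=3): fills=#3x#5:3@98; bids=[-] asks=[-]
After op 6 [order #6] limit_buy(price=103, qty=10): fills=none; bids=[#6:10@103] asks=[-]

Answer: 1@102,4@98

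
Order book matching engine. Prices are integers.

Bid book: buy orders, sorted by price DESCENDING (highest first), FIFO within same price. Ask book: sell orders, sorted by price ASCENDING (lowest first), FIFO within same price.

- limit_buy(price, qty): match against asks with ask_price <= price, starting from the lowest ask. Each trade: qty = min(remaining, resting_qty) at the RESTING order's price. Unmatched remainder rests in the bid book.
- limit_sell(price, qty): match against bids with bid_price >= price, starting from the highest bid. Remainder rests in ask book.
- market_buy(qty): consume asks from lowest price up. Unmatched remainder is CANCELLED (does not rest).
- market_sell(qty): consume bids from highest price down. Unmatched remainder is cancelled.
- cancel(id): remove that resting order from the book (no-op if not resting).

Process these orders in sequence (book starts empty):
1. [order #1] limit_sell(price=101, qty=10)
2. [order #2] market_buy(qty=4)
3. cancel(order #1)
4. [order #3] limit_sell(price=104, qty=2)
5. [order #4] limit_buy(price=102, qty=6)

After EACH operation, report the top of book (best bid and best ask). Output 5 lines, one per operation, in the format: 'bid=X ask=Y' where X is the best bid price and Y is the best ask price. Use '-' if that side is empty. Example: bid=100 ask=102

After op 1 [order #1] limit_sell(price=101, qty=10): fills=none; bids=[-] asks=[#1:10@101]
After op 2 [order #2] market_buy(qty=4): fills=#2x#1:4@101; bids=[-] asks=[#1:6@101]
After op 3 cancel(order #1): fills=none; bids=[-] asks=[-]
After op 4 [order #3] limit_sell(price=104, qty=2): fills=none; bids=[-] asks=[#3:2@104]
After op 5 [order #4] limit_buy(price=102, qty=6): fills=none; bids=[#4:6@102] asks=[#3:2@104]

Answer: bid=- ask=101
bid=- ask=101
bid=- ask=-
bid=- ask=104
bid=102 ask=104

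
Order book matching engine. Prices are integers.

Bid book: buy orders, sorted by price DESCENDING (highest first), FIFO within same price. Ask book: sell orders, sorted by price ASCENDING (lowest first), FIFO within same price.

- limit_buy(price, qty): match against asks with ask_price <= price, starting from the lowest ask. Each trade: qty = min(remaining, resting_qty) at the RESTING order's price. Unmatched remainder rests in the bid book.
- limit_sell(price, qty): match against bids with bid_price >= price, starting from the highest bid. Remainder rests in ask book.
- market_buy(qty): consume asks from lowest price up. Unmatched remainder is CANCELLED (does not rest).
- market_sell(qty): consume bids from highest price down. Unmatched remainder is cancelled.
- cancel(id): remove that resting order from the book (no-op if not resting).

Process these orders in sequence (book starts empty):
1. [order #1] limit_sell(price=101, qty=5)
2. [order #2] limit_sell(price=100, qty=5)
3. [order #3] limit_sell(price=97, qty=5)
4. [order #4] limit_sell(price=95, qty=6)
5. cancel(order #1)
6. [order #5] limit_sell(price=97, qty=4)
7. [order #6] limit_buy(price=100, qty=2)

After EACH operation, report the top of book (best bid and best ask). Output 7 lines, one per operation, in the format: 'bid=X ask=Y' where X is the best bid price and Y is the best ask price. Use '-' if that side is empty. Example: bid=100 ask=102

Answer: bid=- ask=101
bid=- ask=100
bid=- ask=97
bid=- ask=95
bid=- ask=95
bid=- ask=95
bid=- ask=95

Derivation:
After op 1 [order #1] limit_sell(price=101, qty=5): fills=none; bids=[-] asks=[#1:5@101]
After op 2 [order #2] limit_sell(price=100, qty=5): fills=none; bids=[-] asks=[#2:5@100 #1:5@101]
After op 3 [order #3] limit_sell(price=97, qty=5): fills=none; bids=[-] asks=[#3:5@97 #2:5@100 #1:5@101]
After op 4 [order #4] limit_sell(price=95, qty=6): fills=none; bids=[-] asks=[#4:6@95 #3:5@97 #2:5@100 #1:5@101]
After op 5 cancel(order #1): fills=none; bids=[-] asks=[#4:6@95 #3:5@97 #2:5@100]
After op 6 [order #5] limit_sell(price=97, qty=4): fills=none; bids=[-] asks=[#4:6@95 #3:5@97 #5:4@97 #2:5@100]
After op 7 [order #6] limit_buy(price=100, qty=2): fills=#6x#4:2@95; bids=[-] asks=[#4:4@95 #3:5@97 #5:4@97 #2:5@100]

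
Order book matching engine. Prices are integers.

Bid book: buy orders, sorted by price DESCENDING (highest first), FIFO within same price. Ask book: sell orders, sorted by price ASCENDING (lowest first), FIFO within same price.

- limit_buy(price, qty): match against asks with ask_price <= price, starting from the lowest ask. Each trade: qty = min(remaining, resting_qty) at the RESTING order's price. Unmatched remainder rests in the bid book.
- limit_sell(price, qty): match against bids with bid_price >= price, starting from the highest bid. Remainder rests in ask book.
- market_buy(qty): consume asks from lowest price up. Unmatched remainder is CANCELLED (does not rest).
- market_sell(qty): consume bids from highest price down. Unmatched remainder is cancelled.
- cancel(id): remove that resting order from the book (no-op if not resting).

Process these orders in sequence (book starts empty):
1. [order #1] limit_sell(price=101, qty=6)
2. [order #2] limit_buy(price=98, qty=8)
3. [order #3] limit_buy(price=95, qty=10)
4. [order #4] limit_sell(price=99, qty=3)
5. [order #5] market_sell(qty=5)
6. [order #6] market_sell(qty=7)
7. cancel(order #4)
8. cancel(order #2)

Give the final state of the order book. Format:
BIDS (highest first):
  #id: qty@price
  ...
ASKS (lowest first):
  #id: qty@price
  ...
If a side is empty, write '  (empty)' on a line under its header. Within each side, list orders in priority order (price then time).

After op 1 [order #1] limit_sell(price=101, qty=6): fills=none; bids=[-] asks=[#1:6@101]
After op 2 [order #2] limit_buy(price=98, qty=8): fills=none; bids=[#2:8@98] asks=[#1:6@101]
After op 3 [order #3] limit_buy(price=95, qty=10): fills=none; bids=[#2:8@98 #3:10@95] asks=[#1:6@101]
After op 4 [order #4] limit_sell(price=99, qty=3): fills=none; bids=[#2:8@98 #3:10@95] asks=[#4:3@99 #1:6@101]
After op 5 [order #5] market_sell(qty=5): fills=#2x#5:5@98; bids=[#2:3@98 #3:10@95] asks=[#4:3@99 #1:6@101]
After op 6 [order #6] market_sell(qty=7): fills=#2x#6:3@98 #3x#6:4@95; bids=[#3:6@95] asks=[#4:3@99 #1:6@101]
After op 7 cancel(order #4): fills=none; bids=[#3:6@95] asks=[#1:6@101]
After op 8 cancel(order #2): fills=none; bids=[#3:6@95] asks=[#1:6@101]

Answer: BIDS (highest first):
  #3: 6@95
ASKS (lowest first):
  #1: 6@101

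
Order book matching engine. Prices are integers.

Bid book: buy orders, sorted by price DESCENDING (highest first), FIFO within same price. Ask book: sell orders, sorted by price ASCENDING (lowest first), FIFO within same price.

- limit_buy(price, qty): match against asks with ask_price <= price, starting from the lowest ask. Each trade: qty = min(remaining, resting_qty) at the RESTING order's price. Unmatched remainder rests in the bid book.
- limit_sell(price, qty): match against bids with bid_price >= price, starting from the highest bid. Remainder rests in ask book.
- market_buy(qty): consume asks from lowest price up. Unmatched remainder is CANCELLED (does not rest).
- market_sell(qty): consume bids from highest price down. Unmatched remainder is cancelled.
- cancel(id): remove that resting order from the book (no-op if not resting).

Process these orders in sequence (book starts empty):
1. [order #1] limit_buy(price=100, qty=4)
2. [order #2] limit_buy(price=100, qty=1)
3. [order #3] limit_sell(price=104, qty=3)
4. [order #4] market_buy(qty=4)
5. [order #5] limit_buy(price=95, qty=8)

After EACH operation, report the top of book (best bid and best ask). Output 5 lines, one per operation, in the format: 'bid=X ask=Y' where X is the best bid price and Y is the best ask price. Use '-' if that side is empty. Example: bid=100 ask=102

After op 1 [order #1] limit_buy(price=100, qty=4): fills=none; bids=[#1:4@100] asks=[-]
After op 2 [order #2] limit_buy(price=100, qty=1): fills=none; bids=[#1:4@100 #2:1@100] asks=[-]
After op 3 [order #3] limit_sell(price=104, qty=3): fills=none; bids=[#1:4@100 #2:1@100] asks=[#3:3@104]
After op 4 [order #4] market_buy(qty=4): fills=#4x#3:3@104; bids=[#1:4@100 #2:1@100] asks=[-]
After op 5 [order #5] limit_buy(price=95, qty=8): fills=none; bids=[#1:4@100 #2:1@100 #5:8@95] asks=[-]

Answer: bid=100 ask=-
bid=100 ask=-
bid=100 ask=104
bid=100 ask=-
bid=100 ask=-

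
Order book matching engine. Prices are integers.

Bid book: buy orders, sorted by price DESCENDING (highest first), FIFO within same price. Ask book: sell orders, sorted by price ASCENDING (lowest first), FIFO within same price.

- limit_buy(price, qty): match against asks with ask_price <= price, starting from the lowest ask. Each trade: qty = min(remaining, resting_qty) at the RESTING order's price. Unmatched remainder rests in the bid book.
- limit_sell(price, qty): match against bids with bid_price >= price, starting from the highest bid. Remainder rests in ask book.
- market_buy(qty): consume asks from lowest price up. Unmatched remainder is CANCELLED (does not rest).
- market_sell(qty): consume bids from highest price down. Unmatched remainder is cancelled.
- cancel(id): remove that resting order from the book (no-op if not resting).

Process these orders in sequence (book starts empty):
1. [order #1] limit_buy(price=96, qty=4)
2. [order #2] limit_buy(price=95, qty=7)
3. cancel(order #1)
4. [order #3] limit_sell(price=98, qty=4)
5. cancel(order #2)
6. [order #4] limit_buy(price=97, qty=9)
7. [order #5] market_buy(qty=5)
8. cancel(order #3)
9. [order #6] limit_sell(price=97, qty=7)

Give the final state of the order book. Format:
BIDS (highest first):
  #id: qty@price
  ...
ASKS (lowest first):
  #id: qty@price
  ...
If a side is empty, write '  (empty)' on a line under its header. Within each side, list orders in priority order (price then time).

After op 1 [order #1] limit_buy(price=96, qty=4): fills=none; bids=[#1:4@96] asks=[-]
After op 2 [order #2] limit_buy(price=95, qty=7): fills=none; bids=[#1:4@96 #2:7@95] asks=[-]
After op 3 cancel(order #1): fills=none; bids=[#2:7@95] asks=[-]
After op 4 [order #3] limit_sell(price=98, qty=4): fills=none; bids=[#2:7@95] asks=[#3:4@98]
After op 5 cancel(order #2): fills=none; bids=[-] asks=[#3:4@98]
After op 6 [order #4] limit_buy(price=97, qty=9): fills=none; bids=[#4:9@97] asks=[#3:4@98]
After op 7 [order #5] market_buy(qty=5): fills=#5x#3:4@98; bids=[#4:9@97] asks=[-]
After op 8 cancel(order #3): fills=none; bids=[#4:9@97] asks=[-]
After op 9 [order #6] limit_sell(price=97, qty=7): fills=#4x#6:7@97; bids=[#4:2@97] asks=[-]

Answer: BIDS (highest first):
  #4: 2@97
ASKS (lowest first):
  (empty)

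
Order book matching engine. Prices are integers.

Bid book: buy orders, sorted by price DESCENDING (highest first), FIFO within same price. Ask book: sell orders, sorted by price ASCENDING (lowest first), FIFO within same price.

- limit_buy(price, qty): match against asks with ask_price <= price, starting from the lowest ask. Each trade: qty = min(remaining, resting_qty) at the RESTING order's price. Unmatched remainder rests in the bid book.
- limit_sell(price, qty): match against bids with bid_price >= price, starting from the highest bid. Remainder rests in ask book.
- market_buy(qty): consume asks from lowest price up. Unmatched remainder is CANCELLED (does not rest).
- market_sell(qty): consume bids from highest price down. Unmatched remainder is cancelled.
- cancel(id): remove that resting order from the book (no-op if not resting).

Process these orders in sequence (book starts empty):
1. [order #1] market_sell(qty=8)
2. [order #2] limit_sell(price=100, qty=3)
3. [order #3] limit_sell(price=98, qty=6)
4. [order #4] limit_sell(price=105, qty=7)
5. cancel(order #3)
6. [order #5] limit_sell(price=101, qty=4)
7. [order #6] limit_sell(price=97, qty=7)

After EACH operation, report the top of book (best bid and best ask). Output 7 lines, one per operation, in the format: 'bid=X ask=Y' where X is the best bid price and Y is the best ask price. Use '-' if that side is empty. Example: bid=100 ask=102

After op 1 [order #1] market_sell(qty=8): fills=none; bids=[-] asks=[-]
After op 2 [order #2] limit_sell(price=100, qty=3): fills=none; bids=[-] asks=[#2:3@100]
After op 3 [order #3] limit_sell(price=98, qty=6): fills=none; bids=[-] asks=[#3:6@98 #2:3@100]
After op 4 [order #4] limit_sell(price=105, qty=7): fills=none; bids=[-] asks=[#3:6@98 #2:3@100 #4:7@105]
After op 5 cancel(order #3): fills=none; bids=[-] asks=[#2:3@100 #4:7@105]
After op 6 [order #5] limit_sell(price=101, qty=4): fills=none; bids=[-] asks=[#2:3@100 #5:4@101 #4:7@105]
After op 7 [order #6] limit_sell(price=97, qty=7): fills=none; bids=[-] asks=[#6:7@97 #2:3@100 #5:4@101 #4:7@105]

Answer: bid=- ask=-
bid=- ask=100
bid=- ask=98
bid=- ask=98
bid=- ask=100
bid=- ask=100
bid=- ask=97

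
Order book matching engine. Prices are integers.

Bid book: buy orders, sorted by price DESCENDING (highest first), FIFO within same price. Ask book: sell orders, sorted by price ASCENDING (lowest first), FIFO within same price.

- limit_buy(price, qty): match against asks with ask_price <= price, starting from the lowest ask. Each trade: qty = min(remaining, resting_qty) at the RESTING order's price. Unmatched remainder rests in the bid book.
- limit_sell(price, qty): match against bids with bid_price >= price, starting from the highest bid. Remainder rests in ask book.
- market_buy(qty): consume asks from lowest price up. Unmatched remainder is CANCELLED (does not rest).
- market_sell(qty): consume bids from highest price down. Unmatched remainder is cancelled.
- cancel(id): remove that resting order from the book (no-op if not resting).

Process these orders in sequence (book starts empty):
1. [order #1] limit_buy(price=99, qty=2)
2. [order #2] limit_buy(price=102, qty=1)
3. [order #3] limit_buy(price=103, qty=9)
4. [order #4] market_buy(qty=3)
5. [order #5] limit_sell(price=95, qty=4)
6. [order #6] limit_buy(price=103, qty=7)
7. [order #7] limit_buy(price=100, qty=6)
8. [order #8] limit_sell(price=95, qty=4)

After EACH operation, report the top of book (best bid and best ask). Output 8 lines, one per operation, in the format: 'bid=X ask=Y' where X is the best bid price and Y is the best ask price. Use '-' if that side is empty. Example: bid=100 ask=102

After op 1 [order #1] limit_buy(price=99, qty=2): fills=none; bids=[#1:2@99] asks=[-]
After op 2 [order #2] limit_buy(price=102, qty=1): fills=none; bids=[#2:1@102 #1:2@99] asks=[-]
After op 3 [order #3] limit_buy(price=103, qty=9): fills=none; bids=[#3:9@103 #2:1@102 #1:2@99] asks=[-]
After op 4 [order #4] market_buy(qty=3): fills=none; bids=[#3:9@103 #2:1@102 #1:2@99] asks=[-]
After op 5 [order #5] limit_sell(price=95, qty=4): fills=#3x#5:4@103; bids=[#3:5@103 #2:1@102 #1:2@99] asks=[-]
After op 6 [order #6] limit_buy(price=103, qty=7): fills=none; bids=[#3:5@103 #6:7@103 #2:1@102 #1:2@99] asks=[-]
After op 7 [order #7] limit_buy(price=100, qty=6): fills=none; bids=[#3:5@103 #6:7@103 #2:1@102 #7:6@100 #1:2@99] asks=[-]
After op 8 [order #8] limit_sell(price=95, qty=4): fills=#3x#8:4@103; bids=[#3:1@103 #6:7@103 #2:1@102 #7:6@100 #1:2@99] asks=[-]

Answer: bid=99 ask=-
bid=102 ask=-
bid=103 ask=-
bid=103 ask=-
bid=103 ask=-
bid=103 ask=-
bid=103 ask=-
bid=103 ask=-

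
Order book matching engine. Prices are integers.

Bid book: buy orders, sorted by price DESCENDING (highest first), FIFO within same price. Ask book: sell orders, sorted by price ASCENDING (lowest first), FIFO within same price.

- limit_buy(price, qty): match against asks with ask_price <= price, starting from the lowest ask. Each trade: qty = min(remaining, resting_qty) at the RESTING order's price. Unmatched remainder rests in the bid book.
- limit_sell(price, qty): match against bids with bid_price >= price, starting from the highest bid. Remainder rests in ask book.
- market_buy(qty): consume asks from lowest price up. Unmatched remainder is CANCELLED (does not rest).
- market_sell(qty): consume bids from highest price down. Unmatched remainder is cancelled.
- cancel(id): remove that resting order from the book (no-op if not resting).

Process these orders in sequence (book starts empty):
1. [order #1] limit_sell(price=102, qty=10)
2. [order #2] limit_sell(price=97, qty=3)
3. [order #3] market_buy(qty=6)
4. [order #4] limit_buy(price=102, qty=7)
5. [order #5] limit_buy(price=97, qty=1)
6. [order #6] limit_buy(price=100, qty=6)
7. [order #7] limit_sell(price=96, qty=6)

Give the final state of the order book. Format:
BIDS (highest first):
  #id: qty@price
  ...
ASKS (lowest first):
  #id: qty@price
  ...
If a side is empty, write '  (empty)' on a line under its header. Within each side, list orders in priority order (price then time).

Answer: BIDS (highest first):
  #5: 1@97
ASKS (lowest first):
  (empty)

Derivation:
After op 1 [order #1] limit_sell(price=102, qty=10): fills=none; bids=[-] asks=[#1:10@102]
After op 2 [order #2] limit_sell(price=97, qty=3): fills=none; bids=[-] asks=[#2:3@97 #1:10@102]
After op 3 [order #3] market_buy(qty=6): fills=#3x#2:3@97 #3x#1:3@102; bids=[-] asks=[#1:7@102]
After op 4 [order #4] limit_buy(price=102, qty=7): fills=#4x#1:7@102; bids=[-] asks=[-]
After op 5 [order #5] limit_buy(price=97, qty=1): fills=none; bids=[#5:1@97] asks=[-]
After op 6 [order #6] limit_buy(price=100, qty=6): fills=none; bids=[#6:6@100 #5:1@97] asks=[-]
After op 7 [order #7] limit_sell(price=96, qty=6): fills=#6x#7:6@100; bids=[#5:1@97] asks=[-]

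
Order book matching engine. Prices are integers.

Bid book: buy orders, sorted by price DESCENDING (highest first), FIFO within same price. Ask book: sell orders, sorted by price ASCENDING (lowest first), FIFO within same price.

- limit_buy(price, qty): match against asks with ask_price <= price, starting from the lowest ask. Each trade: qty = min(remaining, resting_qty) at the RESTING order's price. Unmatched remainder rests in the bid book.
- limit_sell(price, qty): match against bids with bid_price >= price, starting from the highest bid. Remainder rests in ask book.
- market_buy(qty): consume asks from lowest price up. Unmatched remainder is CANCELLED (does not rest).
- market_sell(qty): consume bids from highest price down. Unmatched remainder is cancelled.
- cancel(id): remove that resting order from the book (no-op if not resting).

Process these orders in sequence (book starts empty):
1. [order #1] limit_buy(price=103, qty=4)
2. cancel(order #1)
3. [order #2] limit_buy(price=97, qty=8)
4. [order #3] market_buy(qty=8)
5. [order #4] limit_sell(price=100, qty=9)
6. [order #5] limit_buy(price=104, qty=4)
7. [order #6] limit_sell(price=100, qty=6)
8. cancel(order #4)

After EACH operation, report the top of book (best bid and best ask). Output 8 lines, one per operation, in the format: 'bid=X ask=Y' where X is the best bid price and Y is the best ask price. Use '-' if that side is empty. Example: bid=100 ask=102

After op 1 [order #1] limit_buy(price=103, qty=4): fills=none; bids=[#1:4@103] asks=[-]
After op 2 cancel(order #1): fills=none; bids=[-] asks=[-]
After op 3 [order #2] limit_buy(price=97, qty=8): fills=none; bids=[#2:8@97] asks=[-]
After op 4 [order #3] market_buy(qty=8): fills=none; bids=[#2:8@97] asks=[-]
After op 5 [order #4] limit_sell(price=100, qty=9): fills=none; bids=[#2:8@97] asks=[#4:9@100]
After op 6 [order #5] limit_buy(price=104, qty=4): fills=#5x#4:4@100; bids=[#2:8@97] asks=[#4:5@100]
After op 7 [order #6] limit_sell(price=100, qty=6): fills=none; bids=[#2:8@97] asks=[#4:5@100 #6:6@100]
After op 8 cancel(order #4): fills=none; bids=[#2:8@97] asks=[#6:6@100]

Answer: bid=103 ask=-
bid=- ask=-
bid=97 ask=-
bid=97 ask=-
bid=97 ask=100
bid=97 ask=100
bid=97 ask=100
bid=97 ask=100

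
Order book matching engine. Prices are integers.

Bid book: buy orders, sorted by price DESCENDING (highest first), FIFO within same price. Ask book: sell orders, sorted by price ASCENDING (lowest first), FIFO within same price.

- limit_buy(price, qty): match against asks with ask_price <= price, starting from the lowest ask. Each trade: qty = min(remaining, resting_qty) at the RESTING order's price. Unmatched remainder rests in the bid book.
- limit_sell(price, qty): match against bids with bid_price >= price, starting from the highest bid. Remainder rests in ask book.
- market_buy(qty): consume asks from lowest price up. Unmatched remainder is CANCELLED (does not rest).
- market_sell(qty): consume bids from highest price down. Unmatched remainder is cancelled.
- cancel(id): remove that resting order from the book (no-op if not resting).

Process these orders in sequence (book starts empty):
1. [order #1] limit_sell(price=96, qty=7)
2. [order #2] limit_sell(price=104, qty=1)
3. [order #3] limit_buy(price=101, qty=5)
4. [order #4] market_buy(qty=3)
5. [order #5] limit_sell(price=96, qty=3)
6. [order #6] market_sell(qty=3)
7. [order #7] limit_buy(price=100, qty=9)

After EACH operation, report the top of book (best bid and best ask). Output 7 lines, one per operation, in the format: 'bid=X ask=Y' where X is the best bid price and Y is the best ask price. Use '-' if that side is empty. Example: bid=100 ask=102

Answer: bid=- ask=96
bid=- ask=96
bid=- ask=96
bid=- ask=-
bid=- ask=96
bid=- ask=96
bid=100 ask=-

Derivation:
After op 1 [order #1] limit_sell(price=96, qty=7): fills=none; bids=[-] asks=[#1:7@96]
After op 2 [order #2] limit_sell(price=104, qty=1): fills=none; bids=[-] asks=[#1:7@96 #2:1@104]
After op 3 [order #3] limit_buy(price=101, qty=5): fills=#3x#1:5@96; bids=[-] asks=[#1:2@96 #2:1@104]
After op 4 [order #4] market_buy(qty=3): fills=#4x#1:2@96 #4x#2:1@104; bids=[-] asks=[-]
After op 5 [order #5] limit_sell(price=96, qty=3): fills=none; bids=[-] asks=[#5:3@96]
After op 6 [order #6] market_sell(qty=3): fills=none; bids=[-] asks=[#5:3@96]
After op 7 [order #7] limit_buy(price=100, qty=9): fills=#7x#5:3@96; bids=[#7:6@100] asks=[-]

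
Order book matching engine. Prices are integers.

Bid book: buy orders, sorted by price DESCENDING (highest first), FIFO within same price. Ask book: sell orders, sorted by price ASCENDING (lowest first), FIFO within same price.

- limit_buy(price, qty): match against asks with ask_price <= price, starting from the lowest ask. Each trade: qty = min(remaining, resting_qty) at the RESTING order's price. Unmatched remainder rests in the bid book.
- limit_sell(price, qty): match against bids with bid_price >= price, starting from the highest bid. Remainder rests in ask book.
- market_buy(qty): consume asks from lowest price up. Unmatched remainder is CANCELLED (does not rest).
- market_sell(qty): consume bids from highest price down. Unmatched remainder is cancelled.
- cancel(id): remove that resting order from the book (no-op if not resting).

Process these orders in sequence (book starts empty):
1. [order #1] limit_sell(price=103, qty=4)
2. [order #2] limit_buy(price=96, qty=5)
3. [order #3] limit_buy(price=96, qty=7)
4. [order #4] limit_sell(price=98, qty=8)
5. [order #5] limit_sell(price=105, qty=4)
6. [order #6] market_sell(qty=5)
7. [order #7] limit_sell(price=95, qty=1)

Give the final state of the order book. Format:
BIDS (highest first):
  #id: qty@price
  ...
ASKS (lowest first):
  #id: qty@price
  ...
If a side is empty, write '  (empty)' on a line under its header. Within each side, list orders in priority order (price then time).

After op 1 [order #1] limit_sell(price=103, qty=4): fills=none; bids=[-] asks=[#1:4@103]
After op 2 [order #2] limit_buy(price=96, qty=5): fills=none; bids=[#2:5@96] asks=[#1:4@103]
After op 3 [order #3] limit_buy(price=96, qty=7): fills=none; bids=[#2:5@96 #3:7@96] asks=[#1:4@103]
After op 4 [order #4] limit_sell(price=98, qty=8): fills=none; bids=[#2:5@96 #3:7@96] asks=[#4:8@98 #1:4@103]
After op 5 [order #5] limit_sell(price=105, qty=4): fills=none; bids=[#2:5@96 #3:7@96] asks=[#4:8@98 #1:4@103 #5:4@105]
After op 6 [order #6] market_sell(qty=5): fills=#2x#6:5@96; bids=[#3:7@96] asks=[#4:8@98 #1:4@103 #5:4@105]
After op 7 [order #7] limit_sell(price=95, qty=1): fills=#3x#7:1@96; bids=[#3:6@96] asks=[#4:8@98 #1:4@103 #5:4@105]

Answer: BIDS (highest first):
  #3: 6@96
ASKS (lowest first):
  #4: 8@98
  #1: 4@103
  #5: 4@105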